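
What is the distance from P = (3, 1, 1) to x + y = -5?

distance = |a·x₀ + b·y₀ + c·z₀ - d| / √(a² + b² + c²)
  = |1·3 + 1·1 + 0·1 - (-5)| / √(1² + 1² + 0²)
  = |3 + 1 + 0 + 5| / √(1 + 1 + 0)
  = |9| / √2
  = 9 / 1.414
  ≈ 6.364

6.364


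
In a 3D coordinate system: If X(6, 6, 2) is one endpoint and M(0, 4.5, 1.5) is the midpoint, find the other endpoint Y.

Y = 2M - X
  = (2·0 - 6, 2·4.5 - 6, 2·1.5 - 2)
  = (0 - 6, 9 - 6, 3 - 2)
  = (-6, 3, 1)

(-6, 3, 1)


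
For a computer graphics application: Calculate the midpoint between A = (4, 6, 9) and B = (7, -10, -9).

M = ((x₁+x₂)/2, (y₁+y₂)/2, (z₁+z₂)/2)
  = ((4 + 7)/2, (6 - 10)/2, (9 - 9)/2)
  = (11/2, -4/2, 0/2)
  = (5.5, -2, 0)

(5.5, -2, 0)


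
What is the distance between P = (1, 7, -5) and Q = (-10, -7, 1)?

d = √[(x₂-x₁)² + (y₂-y₁)² + (z₂-z₁)²]
  = √[(-11)² + (-14)² + 6²]
  = √[121 + 196 + 36]
  = √353
  ≈ 18.79

18.79


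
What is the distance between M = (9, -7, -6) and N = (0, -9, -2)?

d = √[(x₂-x₁)² + (y₂-y₁)² + (z₂-z₁)²]
  = √[(-9)² + (-2)² + 4²]
  = √[81 + 4 + 16]
  = √101
  ≈ 10.05

10.05


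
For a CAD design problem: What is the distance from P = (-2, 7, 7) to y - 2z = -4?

distance = |a·x₀ + b·y₀ + c·z₀ - d| / √(a² + b² + c²)
  = |0·(-2) + 1·7 + (-2)·7 - (-4)| / √(0² + 1² + (-2)²)
  = |0 + 7 - 14 + 4| / √(0 + 1 + 4)
  = |-3| / √5
  = 3 / 2.236
  ≈ 1.342

1.342


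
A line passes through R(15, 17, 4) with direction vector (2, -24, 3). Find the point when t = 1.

P(t) = R + t·d
  = (15 + 2·1, 17 + (-24)·1, 4 + 3·1)
  = (15 + 2, 17 - 24, 4 + 3)
  = (17, -7, 7)

(17, -7, 7)


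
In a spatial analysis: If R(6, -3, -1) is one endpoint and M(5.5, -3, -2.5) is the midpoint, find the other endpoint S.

S = 2M - R
  = (2·5.5 - 6, 2·(-3) - (-3), 2·(-2.5) - (-1))
  = (11 - 6, -6 + 3, -5 + 1)
  = (5, -3, -4)

(5, -3, -4)


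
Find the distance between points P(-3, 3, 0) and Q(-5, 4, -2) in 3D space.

d = √[(x₂-x₁)² + (y₂-y₁)² + (z₂-z₁)²]
  = √[(-2)² + 1² + (-2)²]
  = √[4 + 1 + 4]
  = √9
  ≈ 3

3


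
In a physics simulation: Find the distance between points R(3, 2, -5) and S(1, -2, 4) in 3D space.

d = √[(x₂-x₁)² + (y₂-y₁)² + (z₂-z₁)²]
  = √[(-2)² + (-4)² + 9²]
  = √[4 + 16 + 81]
  = √101
  ≈ 10.05

10.05


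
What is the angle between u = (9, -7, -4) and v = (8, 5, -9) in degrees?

u·v = 9·8 + (-7)·5 + (-4)·(-9) = 72 - 35 + 36 = 73
|u| = √(9² + (-7)² + (-4)²) = √146 ≈ 12.08
|v| = √(8² + 5² + (-9)²) = √170 ≈ 13.04
cos θ = (u·v)/(|u||v|) = 73/(12.08·13.04) ≈ 0.4634
θ = arccos(0.4634) ≈ 62.4°

62.4°


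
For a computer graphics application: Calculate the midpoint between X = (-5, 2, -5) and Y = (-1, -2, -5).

M = ((x₁+x₂)/2, (y₁+y₂)/2, (z₁+z₂)/2)
  = ((-5 - 1)/2, (2 - 2)/2, (-5 - 5)/2)
  = (-6/2, 0/2, -10/2)
  = (-3, 0, -5)

(-3, 0, -5)


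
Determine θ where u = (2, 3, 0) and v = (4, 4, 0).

u·v = 2·4 + 3·4 + 0·0 = 8 + 12 + 0 = 20
|u| = √(2² + 3² + 0²) = √13 ≈ 3.606
|v| = √(4² + 4² + 0²) = √32 ≈ 5.657
cos θ = (u·v)/(|u||v|) = 20/(3.606·5.657) ≈ 0.9806
θ = arccos(0.9806) ≈ 11.31°

11.31°


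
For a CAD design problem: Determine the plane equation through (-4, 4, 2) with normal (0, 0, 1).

The plane through P with normal n = (a, b, c) satisfies n·(r - P) = 0,
i.e. ax + by + cz = a·x₀ + b·y₀ + c·z₀.
d = 0·(-4) + 0·4 + 1·2
  = 0 + 0 + 2
  = 2
Equation: z = 2

z = 2


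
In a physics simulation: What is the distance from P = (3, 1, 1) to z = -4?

distance = |a·x₀ + b·y₀ + c·z₀ - d| / √(a² + b² + c²)
  = |0·3 + 0·1 + 1·1 - (-4)| / √(0² + 0² + 1²)
  = |0 + 0 + 1 + 4| / √(0 + 0 + 1)
  = |5| / √1
  = 5 / 1
  ≈ 5

5


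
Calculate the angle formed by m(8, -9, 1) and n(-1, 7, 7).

m·n = 8·(-1) + (-9)·7 + 1·7 = -8 - 63 + 7 = -64
|m| = √(8² + (-9)² + 1²) = √146 ≈ 12.08
|n| = √((-1)² + 7² + 7²) = √99 ≈ 9.95
cos θ = (m·n)/(|m||n|) = -64/(12.08·9.95) ≈ -0.5323
θ = arccos(-0.5323) ≈ 122.2°

122.2°


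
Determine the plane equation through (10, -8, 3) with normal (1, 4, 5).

The plane through P with normal n = (a, b, c) satisfies n·(r - P) = 0,
i.e. ax + by + cz = a·x₀ + b·y₀ + c·z₀.
d = 1·10 + 4·(-8) + 5·3
  = 10 - 32 + 15
  = -7
Equation: x + 4y + 5z = -7

x + 4y + 5z = -7


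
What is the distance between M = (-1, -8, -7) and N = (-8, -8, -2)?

d = √[(x₂-x₁)² + (y₂-y₁)² + (z₂-z₁)²]
  = √[(-7)² + 0² + 5²]
  = √[49 + 0 + 25]
  = √74
  ≈ 8.602

8.602


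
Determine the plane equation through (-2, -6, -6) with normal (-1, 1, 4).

The plane through P with normal n = (a, b, c) satisfies n·(r - P) = 0,
i.e. ax + by + cz = a·x₀ + b·y₀ + c·z₀.
d = (-1)·(-2) + 1·(-6) + 4·(-6)
  = 2 - 6 - 24
  = -28
Equation: -x + y + 4z = -28

-x + y + 4z = -28


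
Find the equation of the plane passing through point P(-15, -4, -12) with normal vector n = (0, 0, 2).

The plane through P with normal n = (a, b, c) satisfies n·(r - P) = 0,
i.e. ax + by + cz = a·x₀ + b·y₀ + c·z₀.
d = 0·(-15) + 0·(-4) + 2·(-12)
  = 0 + 0 - 24
  = -24
Equation: 2z = -24

2z = -24


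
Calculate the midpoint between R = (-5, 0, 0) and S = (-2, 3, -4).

M = ((x₁+x₂)/2, (y₁+y₂)/2, (z₁+z₂)/2)
  = ((-5 - 2)/2, (0 + 3)/2, (0 - 4)/2)
  = (-7/2, 3/2, -4/2)
  = (-3.5, 1.5, -2)

(-3.5, 1.5, -2)


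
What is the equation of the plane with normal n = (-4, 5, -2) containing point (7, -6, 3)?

The plane through P with normal n = (a, b, c) satisfies n·(r - P) = 0,
i.e. ax + by + cz = a·x₀ + b·y₀ + c·z₀.
d = (-4)·7 + 5·(-6) + (-2)·3
  = -28 - 30 - 6
  = -64
Equation: -4x + 5y - 2z = -64

-4x + 5y - 2z = -64


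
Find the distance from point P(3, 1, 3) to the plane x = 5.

distance = |a·x₀ + b·y₀ + c·z₀ - d| / √(a² + b² + c²)
  = |1·3 + 0·1 + 0·3 - 5| / √(1² + 0² + 0²)
  = |3 + 0 + 0 - 5| / √(1 + 0 + 0)
  = |-2| / √1
  = 2 / 1
  ≈ 2

2


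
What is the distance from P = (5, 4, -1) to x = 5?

distance = |a·x₀ + b·y₀ + c·z₀ - d| / √(a² + b² + c²)
  = |1·5 + 0·4 + 0·(-1) - 5| / √(1² + 0² + 0²)
  = |5 + 0 + 0 - 5| / √(1 + 0 + 0)
  = |0| / √1
  = 0 / 1
  ≈ 0

0


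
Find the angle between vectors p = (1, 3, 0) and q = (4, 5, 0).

p·q = 1·4 + 3·5 + 0·0 = 4 + 15 + 0 = 19
|p| = √(1² + 3² + 0²) = √10 ≈ 3.162
|q| = √(4² + 5² + 0²) = √41 ≈ 6.403
cos θ = (p·q)/(|p||q|) = 19/(3.162·6.403) ≈ 0.9383
θ = arccos(0.9383) ≈ 20.22°

20.22°


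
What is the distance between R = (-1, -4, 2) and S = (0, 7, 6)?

d = √[(x₂-x₁)² + (y₂-y₁)² + (z₂-z₁)²]
  = √[1² + 11² + 4²]
  = √[1 + 121 + 16]
  = √138
  ≈ 11.75

11.75


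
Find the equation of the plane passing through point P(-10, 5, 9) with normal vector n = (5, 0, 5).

The plane through P with normal n = (a, b, c) satisfies n·(r - P) = 0,
i.e. ax + by + cz = a·x₀ + b·y₀ + c·z₀.
d = 5·(-10) + 0·5 + 5·9
  = -50 + 0 + 45
  = -5
Equation: 5x + 5z = -5

5x + 5z = -5


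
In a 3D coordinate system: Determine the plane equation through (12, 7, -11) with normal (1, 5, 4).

The plane through P with normal n = (a, b, c) satisfies n·(r - P) = 0,
i.e. ax + by + cz = a·x₀ + b·y₀ + c·z₀.
d = 1·12 + 5·7 + 4·(-11)
  = 12 + 35 - 44
  = 3
Equation: x + 5y + 4z = 3

x + 5y + 4z = 3


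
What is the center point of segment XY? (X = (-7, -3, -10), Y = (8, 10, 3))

M = ((x₁+x₂)/2, (y₁+y₂)/2, (z₁+z₂)/2)
  = ((-7 + 8)/2, (-3 + 10)/2, (-10 + 3)/2)
  = (1/2, 7/2, -7/2)
  = (0.5, 3.5, -3.5)

(0.5, 3.5, -3.5)


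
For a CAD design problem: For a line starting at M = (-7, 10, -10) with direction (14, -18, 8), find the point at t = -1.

P(t) = M + t·d
  = (-7 + 14·(-1), 10 + (-18)·(-1), -10 + 8·(-1))
  = (-7 - 14, 10 + 18, -10 - 8)
  = (-21, 28, -18)

(-21, 28, -18)


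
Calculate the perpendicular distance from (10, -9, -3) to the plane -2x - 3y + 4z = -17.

distance = |a·x₀ + b·y₀ + c·z₀ - d| / √(a² + b² + c²)
  = |(-2)·10 + (-3)·(-9) + 4·(-3) - (-17)| / √((-2)² + (-3)² + 4²)
  = |-20 + 27 - 12 + 17| / √(4 + 9 + 16)
  = |12| / √29
  = 12 / 5.385
  ≈ 2.228

2.228


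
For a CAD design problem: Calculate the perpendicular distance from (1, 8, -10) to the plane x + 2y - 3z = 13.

distance = |a·x₀ + b·y₀ + c·z₀ - d| / √(a² + b² + c²)
  = |1·1 + 2·8 + (-3)·(-10) - 13| / √(1² + 2² + (-3)²)
  = |1 + 16 + 30 - 13| / √(1 + 4 + 9)
  = |34| / √14
  = 34 / 3.742
  ≈ 9.087

9.087


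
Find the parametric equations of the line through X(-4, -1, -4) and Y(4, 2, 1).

Direction vector d = Y - X = (4 + 4, 2 + 1, 1 + 4) = (8, 3, 5)
Parametric form r = X + t·d:
x = -4 + 8t, y = -1 + 3t, z = -4 + 5t

x = -4 + 8t, y = -1 + 3t, z = -4 + 5t


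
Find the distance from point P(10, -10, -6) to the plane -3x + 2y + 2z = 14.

distance = |a·x₀ + b·y₀ + c·z₀ - d| / √(a² + b² + c²)
  = |(-3)·10 + 2·(-10) + 2·(-6) - 14| / √((-3)² + 2² + 2²)
  = |-30 - 20 - 12 - 14| / √(9 + 4 + 4)
  = |-76| / √17
  = 76 / 4.123
  ≈ 18.43

18.43


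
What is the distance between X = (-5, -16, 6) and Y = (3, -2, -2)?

d = √[(x₂-x₁)² + (y₂-y₁)² + (z₂-z₁)²]
  = √[8² + 14² + (-8)²]
  = √[64 + 196 + 64]
  = √324
  ≈ 18

18


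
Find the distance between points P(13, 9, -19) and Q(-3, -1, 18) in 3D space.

d = √[(x₂-x₁)² + (y₂-y₁)² + (z₂-z₁)²]
  = √[(-16)² + (-10)² + 37²]
  = √[256 + 100 + 1369]
  = √1725
  ≈ 41.53

41.53


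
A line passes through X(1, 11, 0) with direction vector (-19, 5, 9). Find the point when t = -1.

P(t) = X + t·d
  = (1 + (-19)·(-1), 11 + 5·(-1), 0 + 9·(-1))
  = (1 + 19, 11 - 5, 0 - 9)
  = (20, 6, -9)

(20, 6, -9)


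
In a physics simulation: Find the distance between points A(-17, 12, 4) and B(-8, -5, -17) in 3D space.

d = √[(x₂-x₁)² + (y₂-y₁)² + (z₂-z₁)²]
  = √[9² + (-17)² + (-21)²]
  = √[81 + 289 + 441]
  = √811
  ≈ 28.48

28.48


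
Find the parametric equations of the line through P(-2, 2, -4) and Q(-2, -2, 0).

Direction vector d = Q - P = (-2 + 2, -2 - 2, 0 + 4) = (0, -4, 4)
Parametric form r = P + t·d:
x = -2, y = 2 - 4t, z = -4 + 4t

x = -2, y = 2 - 4t, z = -4 + 4t


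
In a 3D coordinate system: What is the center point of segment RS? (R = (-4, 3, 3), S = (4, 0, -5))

M = ((x₁+x₂)/2, (y₁+y₂)/2, (z₁+z₂)/2)
  = ((-4 + 4)/2, (3 + 0)/2, (3 - 5)/2)
  = (0/2, 3/2, -2/2)
  = (0, 1.5, -1)

(0, 1.5, -1)


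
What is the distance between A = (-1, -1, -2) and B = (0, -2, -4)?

d = √[(x₂-x₁)² + (y₂-y₁)² + (z₂-z₁)²]
  = √[1² + (-1)² + (-2)²]
  = √[1 + 1 + 4]
  = √6
  ≈ 2.449

2.449


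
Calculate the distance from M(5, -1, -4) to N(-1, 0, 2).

d = √[(x₂-x₁)² + (y₂-y₁)² + (z₂-z₁)²]
  = √[(-6)² + 1² + 6²]
  = √[36 + 1 + 36]
  = √73
  ≈ 8.544

8.544


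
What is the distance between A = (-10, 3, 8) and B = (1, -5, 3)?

d = √[(x₂-x₁)² + (y₂-y₁)² + (z₂-z₁)²]
  = √[11² + (-8)² + (-5)²]
  = √[121 + 64 + 25]
  = √210
  ≈ 14.49

14.49


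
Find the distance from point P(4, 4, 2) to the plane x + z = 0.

distance = |a·x₀ + b·y₀ + c·z₀ - d| / √(a² + b² + c²)
  = |1·4 + 0·4 + 1·2 - 0| / √(1² + 0² + 1²)
  = |4 + 0 + 2 + 0| / √(1 + 0 + 1)
  = |6| / √2
  = 6 / 1.414
  ≈ 4.243

4.243


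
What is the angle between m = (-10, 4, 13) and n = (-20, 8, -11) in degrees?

m·n = (-10)·(-20) + 4·8 + 13·(-11) = 200 + 32 - 143 = 89
|m| = √((-10)² + 4² + 13²) = √285 ≈ 16.88
|n| = √((-20)² + 8² + (-11)²) = √585 ≈ 24.19
cos θ = (m·n)/(|m||n|) = 89/(16.88·24.19) ≈ 0.218
θ = arccos(0.218) ≈ 77.41°

77.41°


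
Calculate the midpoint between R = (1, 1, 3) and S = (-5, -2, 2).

M = ((x₁+x₂)/2, (y₁+y₂)/2, (z₁+z₂)/2)
  = ((1 - 5)/2, (1 - 2)/2, (3 + 2)/2)
  = (-4/2, -1/2, 5/2)
  = (-2, -0.5, 2.5)

(-2, -0.5, 2.5)


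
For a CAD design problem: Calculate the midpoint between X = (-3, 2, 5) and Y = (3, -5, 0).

M = ((x₁+x₂)/2, (y₁+y₂)/2, (z₁+z₂)/2)
  = ((-3 + 3)/2, (2 - 5)/2, (5 + 0)/2)
  = (0/2, -3/2, 5/2)
  = (0, -1.5, 2.5)

(0, -1.5, 2.5)


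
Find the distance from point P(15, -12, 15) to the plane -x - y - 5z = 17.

distance = |a·x₀ + b·y₀ + c·z₀ - d| / √(a² + b² + c²)
  = |(-1)·15 + (-1)·(-12) + (-5)·15 - 17| / √((-1)² + (-1)² + (-5)²)
  = |-15 + 12 - 75 - 17| / √(1 + 1 + 25)
  = |-95| / √27
  = 95 / 5.196
  ≈ 18.28

18.28


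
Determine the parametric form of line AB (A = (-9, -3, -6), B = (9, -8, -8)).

Direction vector d = B - A = (9 + 9, -8 + 3, -8 + 6) = (18, -5, -2)
Parametric form r = A + t·d:
x = -9 + 18t, y = -3 - 5t, z = -6 - 2t

x = -9 + 18t, y = -3 - 5t, z = -6 - 2t


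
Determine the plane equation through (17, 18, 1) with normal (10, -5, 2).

The plane through P with normal n = (a, b, c) satisfies n·(r - P) = 0,
i.e. ax + by + cz = a·x₀ + b·y₀ + c·z₀.
d = 10·17 + (-5)·18 + 2·1
  = 170 - 90 + 2
  = 82
Equation: 10x - 5y + 2z = 82

10x - 5y + 2z = 82


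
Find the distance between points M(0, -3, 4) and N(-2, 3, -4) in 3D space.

d = √[(x₂-x₁)² + (y₂-y₁)² + (z₂-z₁)²]
  = √[(-2)² + 6² + (-8)²]
  = √[4 + 36 + 64]
  = √104
  ≈ 10.2

10.2


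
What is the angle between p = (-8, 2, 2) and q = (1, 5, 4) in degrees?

p·q = (-8)·1 + 2·5 + 2·4 = -8 + 10 + 8 = 10
|p| = √((-8)² + 2² + 2²) = √72 ≈ 8.485
|q| = √(1² + 5² + 4²) = √42 ≈ 6.481
cos θ = (p·q)/(|p||q|) = 10/(8.485·6.481) ≈ 0.1818
θ = arccos(0.1818) ≈ 79.52°

79.52°


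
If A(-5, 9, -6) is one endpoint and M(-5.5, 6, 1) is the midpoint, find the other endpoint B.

B = 2M - A
  = (2·(-5.5) - (-5), 2·6 - 9, 2·1 - (-6))
  = (-11 + 5, 12 - 9, 2 + 6)
  = (-6, 3, 8)

(-6, 3, 8)


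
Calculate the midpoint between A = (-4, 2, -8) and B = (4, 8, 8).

M = ((x₁+x₂)/2, (y₁+y₂)/2, (z₁+z₂)/2)
  = ((-4 + 4)/2, (2 + 8)/2, (-8 + 8)/2)
  = (0/2, 10/2, 0/2)
  = (0, 5, 0)

(0, 5, 0)


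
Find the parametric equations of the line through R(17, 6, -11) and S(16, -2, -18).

Direction vector d = S - R = (16 - 17, -2 - 6, -18 + 11) = (-1, -8, -7)
Parametric form r = R + t·d:
x = 17 - t, y = 6 - 8t, z = -11 - 7t

x = 17 - t, y = 6 - 8t, z = -11 - 7t


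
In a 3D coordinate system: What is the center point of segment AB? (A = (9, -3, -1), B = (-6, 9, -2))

M = ((x₁+x₂)/2, (y₁+y₂)/2, (z₁+z₂)/2)
  = ((9 - 6)/2, (-3 + 9)/2, (-1 - 2)/2)
  = (3/2, 6/2, -3/2)
  = (1.5, 3, -1.5)

(1.5, 3, -1.5)


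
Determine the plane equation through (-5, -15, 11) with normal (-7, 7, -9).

The plane through P with normal n = (a, b, c) satisfies n·(r - P) = 0,
i.e. ax + by + cz = a·x₀ + b·y₀ + c·z₀.
d = (-7)·(-5) + 7·(-15) + (-9)·11
  = 35 - 105 - 99
  = -169
Equation: -7x + 7y - 9z = -169

-7x + 7y - 9z = -169


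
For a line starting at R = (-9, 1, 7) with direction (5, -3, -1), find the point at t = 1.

P(t) = R + t·d
  = (-9 + 5·1, 1 + (-3)·1, 7 + (-1)·1)
  = (-9 + 5, 1 - 3, 7 - 1)
  = (-4, -2, 6)

(-4, -2, 6)


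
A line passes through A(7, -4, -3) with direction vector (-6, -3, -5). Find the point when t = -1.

P(t) = A + t·d
  = (7 + (-6)·(-1), -4 + (-3)·(-1), -3 + (-5)·(-1))
  = (7 + 6, -4 + 3, -3 + 5)
  = (13, -1, 2)

(13, -1, 2)


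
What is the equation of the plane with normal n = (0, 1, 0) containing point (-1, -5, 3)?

The plane through P with normal n = (a, b, c) satisfies n·(r - P) = 0,
i.e. ax + by + cz = a·x₀ + b·y₀ + c·z₀.
d = 0·(-1) + 1·(-5) + 0·3
  = 0 - 5 + 0
  = -5
Equation: y = -5

y = -5


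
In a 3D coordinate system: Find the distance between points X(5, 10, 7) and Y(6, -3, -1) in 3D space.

d = √[(x₂-x₁)² + (y₂-y₁)² + (z₂-z₁)²]
  = √[1² + (-13)² + (-8)²]
  = √[1 + 169 + 64]
  = √234
  ≈ 15.3

15.3


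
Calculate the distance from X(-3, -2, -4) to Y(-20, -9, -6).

d = √[(x₂-x₁)² + (y₂-y₁)² + (z₂-z₁)²]
  = √[(-17)² + (-7)² + (-2)²]
  = √[289 + 49 + 4]
  = √342
  ≈ 18.49

18.49


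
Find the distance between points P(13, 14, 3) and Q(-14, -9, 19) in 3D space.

d = √[(x₂-x₁)² + (y₂-y₁)² + (z₂-z₁)²]
  = √[(-27)² + (-23)² + 16²]
  = √[729 + 529 + 256]
  = √1514
  ≈ 38.91

38.91


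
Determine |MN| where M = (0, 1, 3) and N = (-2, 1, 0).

d = √[(x₂-x₁)² + (y₂-y₁)² + (z₂-z₁)²]
  = √[(-2)² + 0² + (-3)²]
  = √[4 + 0 + 9]
  = √13
  ≈ 3.606

3.606


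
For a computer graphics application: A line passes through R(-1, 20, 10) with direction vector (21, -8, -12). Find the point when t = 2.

P(t) = R + t·d
  = (-1 + 21·2, 20 + (-8)·2, 10 + (-12)·2)
  = (-1 + 42, 20 - 16, 10 - 24)
  = (41, 4, -14)

(41, 4, -14)


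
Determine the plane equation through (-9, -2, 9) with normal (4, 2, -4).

The plane through P with normal n = (a, b, c) satisfies n·(r - P) = 0,
i.e. ax + by + cz = a·x₀ + b·y₀ + c·z₀.
d = 4·(-9) + 2·(-2) + (-4)·9
  = -36 - 4 - 36
  = -76
Equation: 4x + 2y - 4z = -76

4x + 2y - 4z = -76


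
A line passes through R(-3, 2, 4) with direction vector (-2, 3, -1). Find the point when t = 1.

P(t) = R + t·d
  = (-3 + (-2)·1, 2 + 3·1, 4 + (-1)·1)
  = (-3 - 2, 2 + 3, 4 - 1)
  = (-5, 5, 3)

(-5, 5, 3)


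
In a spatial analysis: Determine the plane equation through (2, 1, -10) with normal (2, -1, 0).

The plane through P with normal n = (a, b, c) satisfies n·(r - P) = 0,
i.e. ax + by + cz = a·x₀ + b·y₀ + c·z₀.
d = 2·2 + (-1)·1 + 0·(-10)
  = 4 - 1 + 0
  = 3
Equation: 2x - y = 3

2x - y = 3


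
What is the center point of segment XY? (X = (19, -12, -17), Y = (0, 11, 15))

M = ((x₁+x₂)/2, (y₁+y₂)/2, (z₁+z₂)/2)
  = ((19 + 0)/2, (-12 + 11)/2, (-17 + 15)/2)
  = (19/2, -1/2, -2/2)
  = (9.5, -0.5, -1)

(9.5, -0.5, -1)


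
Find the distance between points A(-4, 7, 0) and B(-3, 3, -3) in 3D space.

d = √[(x₂-x₁)² + (y₂-y₁)² + (z₂-z₁)²]
  = √[1² + (-4)² + (-3)²]
  = √[1 + 16 + 9]
  = √26
  ≈ 5.099

5.099


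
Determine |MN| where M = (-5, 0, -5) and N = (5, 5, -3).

d = √[(x₂-x₁)² + (y₂-y₁)² + (z₂-z₁)²]
  = √[10² + 5² + 2²]
  = √[100 + 25 + 4]
  = √129
  ≈ 11.36

11.36


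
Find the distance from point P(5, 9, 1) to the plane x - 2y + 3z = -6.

distance = |a·x₀ + b·y₀ + c·z₀ - d| / √(a² + b² + c²)
  = |1·5 + (-2)·9 + 3·1 - (-6)| / √(1² + (-2)² + 3²)
  = |5 - 18 + 3 + 6| / √(1 + 4 + 9)
  = |-4| / √14
  = 4 / 3.742
  ≈ 1.069

1.069


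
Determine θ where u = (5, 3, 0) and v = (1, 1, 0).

u·v = 5·1 + 3·1 + 0·0 = 5 + 3 + 0 = 8
|u| = √(5² + 3² + 0²) = √34 ≈ 5.831
|v| = √(1² + 1² + 0²) = √2 ≈ 1.414
cos θ = (u·v)/(|u||v|) = 8/(5.831·1.414) ≈ 0.9701
θ = arccos(0.9701) ≈ 14.04°

14.04°


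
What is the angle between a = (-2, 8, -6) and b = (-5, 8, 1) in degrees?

a·b = (-2)·(-5) + 8·8 + (-6)·1 = 10 + 64 - 6 = 68
|a| = √((-2)² + 8² + (-6)²) = √104 ≈ 10.2
|b| = √((-5)² + 8² + 1²) = √90 ≈ 9.487
cos θ = (a·b)/(|a||b|) = 68/(10.2·9.487) ≈ 0.7029
θ = arccos(0.7029) ≈ 45.34°

45.34°


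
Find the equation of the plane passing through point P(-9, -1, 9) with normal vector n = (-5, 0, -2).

The plane through P with normal n = (a, b, c) satisfies n·(r - P) = 0,
i.e. ax + by + cz = a·x₀ + b·y₀ + c·z₀.
d = (-5)·(-9) + 0·(-1) + (-2)·9
  = 45 + 0 - 18
  = 27
Equation: -5x - 2z = 27

-5x - 2z = 27


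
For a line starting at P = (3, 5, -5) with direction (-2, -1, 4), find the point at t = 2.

P(t) = P + t·d
  = (3 + (-2)·2, 5 + (-1)·2, -5 + 4·2)
  = (3 - 4, 5 - 2, -5 + 8)
  = (-1, 3, 3)

(-1, 3, 3)


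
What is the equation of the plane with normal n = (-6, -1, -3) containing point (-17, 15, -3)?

The plane through P with normal n = (a, b, c) satisfies n·(r - P) = 0,
i.e. ax + by + cz = a·x₀ + b·y₀ + c·z₀.
d = (-6)·(-17) + (-1)·15 + (-3)·(-3)
  = 102 - 15 + 9
  = 96
Equation: -6x - y - 3z = 96

-6x - y - 3z = 96


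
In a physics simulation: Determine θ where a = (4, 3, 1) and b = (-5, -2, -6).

a·b = 4·(-5) + 3·(-2) + 1·(-6) = -20 - 6 - 6 = -32
|a| = √(4² + 3² + 1²) = √26 ≈ 5.099
|b| = √((-5)² + (-2)² + (-6)²) = √65 ≈ 8.062
cos θ = (a·b)/(|a||b|) = -32/(5.099·8.062) ≈ -0.7784
θ = arccos(-0.7784) ≈ 141.1°

141.1°


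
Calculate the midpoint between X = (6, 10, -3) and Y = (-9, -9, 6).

M = ((x₁+x₂)/2, (y₁+y₂)/2, (z₁+z₂)/2)
  = ((6 - 9)/2, (10 - 9)/2, (-3 + 6)/2)
  = (-3/2, 1/2, 3/2)
  = (-1.5, 0.5, 1.5)

(-1.5, 0.5, 1.5)


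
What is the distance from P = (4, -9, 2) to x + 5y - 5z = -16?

distance = |a·x₀ + b·y₀ + c·z₀ - d| / √(a² + b² + c²)
  = |1·4 + 5·(-9) + (-5)·2 - (-16)| / √(1² + 5² + (-5)²)
  = |4 - 45 - 10 + 16| / √(1 + 25 + 25)
  = |-35| / √51
  = 35 / 7.141
  ≈ 4.901

4.901


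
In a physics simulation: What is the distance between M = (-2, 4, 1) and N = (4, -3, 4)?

d = √[(x₂-x₁)² + (y₂-y₁)² + (z₂-z₁)²]
  = √[6² + (-7)² + 3²]
  = √[36 + 49 + 9]
  = √94
  ≈ 9.695

9.695


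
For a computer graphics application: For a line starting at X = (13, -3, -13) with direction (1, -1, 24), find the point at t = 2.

P(t) = X + t·d
  = (13 + 1·2, -3 + (-1)·2, -13 + 24·2)
  = (13 + 2, -3 - 2, -13 + 48)
  = (15, -5, 35)

(15, -5, 35)


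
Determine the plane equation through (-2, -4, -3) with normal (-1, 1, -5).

The plane through P with normal n = (a, b, c) satisfies n·(r - P) = 0,
i.e. ax + by + cz = a·x₀ + b·y₀ + c·z₀.
d = (-1)·(-2) + 1·(-4) + (-5)·(-3)
  = 2 - 4 + 15
  = 13
Equation: -x + y - 5z = 13

-x + y - 5z = 13


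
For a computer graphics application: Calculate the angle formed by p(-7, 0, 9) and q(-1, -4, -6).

p·q = (-7)·(-1) + 0·(-4) + 9·(-6) = 7 + 0 - 54 = -47
|p| = √((-7)² + 0² + 9²) = √130 ≈ 11.4
|q| = √((-1)² + (-4)² + (-6)²) = √53 ≈ 7.28
cos θ = (p·q)/(|p||q|) = -47/(11.4·7.28) ≈ -0.5662
θ = arccos(-0.5662) ≈ 124.5°

124.5°


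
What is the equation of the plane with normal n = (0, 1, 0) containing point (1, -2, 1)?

The plane through P with normal n = (a, b, c) satisfies n·(r - P) = 0,
i.e. ax + by + cz = a·x₀ + b·y₀ + c·z₀.
d = 0·1 + 1·(-2) + 0·1
  = 0 - 2 + 0
  = -2
Equation: y = -2

y = -2


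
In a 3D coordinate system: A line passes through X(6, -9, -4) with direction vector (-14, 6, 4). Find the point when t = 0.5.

P(t) = X + t·d
  = (6 + (-14)·0.5, -9 + 6·0.5, -4 + 4·0.5)
  = (6 - 7, -9 + 3, -4 + 2)
  = (-1, -6, -2)

(-1, -6, -2)


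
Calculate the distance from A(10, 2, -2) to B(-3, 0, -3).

d = √[(x₂-x₁)² + (y₂-y₁)² + (z₂-z₁)²]
  = √[(-13)² + (-2)² + (-1)²]
  = √[169 + 4 + 1]
  = √174
  ≈ 13.19

13.19


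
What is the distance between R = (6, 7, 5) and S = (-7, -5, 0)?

d = √[(x₂-x₁)² + (y₂-y₁)² + (z₂-z₁)²]
  = √[(-13)² + (-12)² + (-5)²]
  = √[169 + 144 + 25]
  = √338
  ≈ 18.38

18.38


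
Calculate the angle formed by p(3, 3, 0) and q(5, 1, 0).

p·q = 3·5 + 3·1 + 0·0 = 15 + 3 + 0 = 18
|p| = √(3² + 3² + 0²) = √18 ≈ 4.243
|q| = √(5² + 1² + 0²) = √26 ≈ 5.099
cos θ = (p·q)/(|p||q|) = 18/(4.243·5.099) ≈ 0.8321
θ = arccos(0.8321) ≈ 33.69°

33.69°


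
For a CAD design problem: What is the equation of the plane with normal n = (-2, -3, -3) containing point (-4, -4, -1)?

The plane through P with normal n = (a, b, c) satisfies n·(r - P) = 0,
i.e. ax + by + cz = a·x₀ + b·y₀ + c·z₀.
d = (-2)·(-4) + (-3)·(-4) + (-3)·(-1)
  = 8 + 12 + 3
  = 23
Equation: -2x - 3y - 3z = 23

-2x - 3y - 3z = 23


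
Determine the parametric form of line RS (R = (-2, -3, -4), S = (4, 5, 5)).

Direction vector d = S - R = (4 + 2, 5 + 3, 5 + 4) = (6, 8, 9)
Parametric form r = R + t·d:
x = -2 + 6t, y = -3 + 8t, z = -4 + 9t

x = -2 + 6t, y = -3 + 8t, z = -4 + 9t


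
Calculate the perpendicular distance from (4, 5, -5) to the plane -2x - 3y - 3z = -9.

distance = |a·x₀ + b·y₀ + c·z₀ - d| / √(a² + b² + c²)
  = |(-2)·4 + (-3)·5 + (-3)·(-5) - (-9)| / √((-2)² + (-3)² + (-3)²)
  = |-8 - 15 + 15 + 9| / √(4 + 9 + 9)
  = |1| / √22
  = 1 / 4.69
  ≈ 0.2132

0.2132


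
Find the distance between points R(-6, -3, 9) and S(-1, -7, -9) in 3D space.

d = √[(x₂-x₁)² + (y₂-y₁)² + (z₂-z₁)²]
  = √[5² + (-4)² + (-18)²]
  = √[25 + 16 + 324]
  = √365
  ≈ 19.1

19.1


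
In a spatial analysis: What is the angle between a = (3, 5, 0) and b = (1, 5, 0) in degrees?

a·b = 3·1 + 5·5 + 0·0 = 3 + 25 + 0 = 28
|a| = √(3² + 5² + 0²) = √34 ≈ 5.831
|b| = √(1² + 5² + 0²) = √26 ≈ 5.099
cos θ = (a·b)/(|a||b|) = 28/(5.831·5.099) ≈ 0.9417
θ = arccos(0.9417) ≈ 19.65°

19.65°


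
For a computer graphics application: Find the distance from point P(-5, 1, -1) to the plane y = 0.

distance = |a·x₀ + b·y₀ + c·z₀ - d| / √(a² + b² + c²)
  = |0·(-5) + 1·1 + 0·(-1) - 0| / √(0² + 1² + 0²)
  = |0 + 1 + 0 + 0| / √(0 + 1 + 0)
  = |1| / √1
  = 1 / 1
  ≈ 1

1


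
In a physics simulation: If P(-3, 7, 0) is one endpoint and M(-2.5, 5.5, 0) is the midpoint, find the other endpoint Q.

Q = 2M - P
  = (2·(-2.5) - (-3), 2·5.5 - 7, 2·0 - 0)
  = (-5 + 3, 11 - 7, 0 + 0)
  = (-2, 4, 0)

(-2, 4, 0)


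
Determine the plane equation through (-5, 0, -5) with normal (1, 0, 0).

The plane through P with normal n = (a, b, c) satisfies n·(r - P) = 0,
i.e. ax + by + cz = a·x₀ + b·y₀ + c·z₀.
d = 1·(-5) + 0·0 + 0·(-5)
  = -5 + 0 + 0
  = -5
Equation: x = -5

x = -5


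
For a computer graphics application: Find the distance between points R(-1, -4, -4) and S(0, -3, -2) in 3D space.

d = √[(x₂-x₁)² + (y₂-y₁)² + (z₂-z₁)²]
  = √[1² + 1² + 2²]
  = √[1 + 1 + 4]
  = √6
  ≈ 2.449

2.449


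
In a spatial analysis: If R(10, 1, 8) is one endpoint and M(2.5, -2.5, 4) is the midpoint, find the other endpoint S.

S = 2M - R
  = (2·2.5 - 10, 2·(-2.5) - 1, 2·4 - 8)
  = (5 - 10, -5 - 1, 8 - 8)
  = (-5, -6, 0)

(-5, -6, 0)


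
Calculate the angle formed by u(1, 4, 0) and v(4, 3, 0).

u·v = 1·4 + 4·3 + 0·0 = 4 + 12 + 0 = 16
|u| = √(1² + 4² + 0²) = √17 ≈ 4.123
|v| = √(4² + 3² + 0²) = √25 ≈ 5
cos θ = (u·v)/(|u||v|) = 16/(4.123·5) ≈ 0.7761
θ = arccos(0.7761) ≈ 39.09°

39.09°


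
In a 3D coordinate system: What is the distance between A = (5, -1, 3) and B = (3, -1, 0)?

d = √[(x₂-x₁)² + (y₂-y₁)² + (z₂-z₁)²]
  = √[(-2)² + 0² + (-3)²]
  = √[4 + 0 + 9]
  = √13
  ≈ 3.606

3.606


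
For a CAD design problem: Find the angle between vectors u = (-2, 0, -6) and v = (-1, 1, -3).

u·v = (-2)·(-1) + 0·1 + (-6)·(-3) = 2 + 0 + 18 = 20
|u| = √((-2)² + 0² + (-6)²) = √40 ≈ 6.325
|v| = √((-1)² + 1² + (-3)²) = √11 ≈ 3.317
cos θ = (u·v)/(|u||v|) = 20/(6.325·3.317) ≈ 0.9535
θ = arccos(0.9535) ≈ 17.55°

17.55°


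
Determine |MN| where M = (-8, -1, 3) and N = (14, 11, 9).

d = √[(x₂-x₁)² + (y₂-y₁)² + (z₂-z₁)²]
  = √[22² + 12² + 6²]
  = √[484 + 144 + 36]
  = √664
  ≈ 25.77

25.77


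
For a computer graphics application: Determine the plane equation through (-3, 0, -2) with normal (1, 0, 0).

The plane through P with normal n = (a, b, c) satisfies n·(r - P) = 0,
i.e. ax + by + cz = a·x₀ + b·y₀ + c·z₀.
d = 1·(-3) + 0·0 + 0·(-2)
  = -3 + 0 + 0
  = -3
Equation: x = -3

x = -3


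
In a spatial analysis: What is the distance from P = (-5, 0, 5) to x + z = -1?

distance = |a·x₀ + b·y₀ + c·z₀ - d| / √(a² + b² + c²)
  = |1·(-5) + 0·0 + 1·5 - (-1)| / √(1² + 0² + 1²)
  = |-5 + 0 + 5 + 1| / √(1 + 0 + 1)
  = |1| / √2
  = 1 / 1.414
  ≈ 0.7071

0.7071


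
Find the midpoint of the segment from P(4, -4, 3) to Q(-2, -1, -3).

M = ((x₁+x₂)/2, (y₁+y₂)/2, (z₁+z₂)/2)
  = ((4 - 2)/2, (-4 - 1)/2, (3 - 3)/2)
  = (2/2, -5/2, 0/2)
  = (1, -2.5, 0)

(1, -2.5, 0)


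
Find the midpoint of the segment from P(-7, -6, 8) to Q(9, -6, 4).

M = ((x₁+x₂)/2, (y₁+y₂)/2, (z₁+z₂)/2)
  = ((-7 + 9)/2, (-6 - 6)/2, (8 + 4)/2)
  = (2/2, -12/2, 12/2)
  = (1, -6, 6)

(1, -6, 6)


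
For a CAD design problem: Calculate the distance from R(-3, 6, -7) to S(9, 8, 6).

d = √[(x₂-x₁)² + (y₂-y₁)² + (z₂-z₁)²]
  = √[12² + 2² + 13²]
  = √[144 + 4 + 169]
  = √317
  ≈ 17.8

17.8


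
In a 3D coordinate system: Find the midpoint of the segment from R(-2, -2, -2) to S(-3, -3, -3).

M = ((x₁+x₂)/2, (y₁+y₂)/2, (z₁+z₂)/2)
  = ((-2 - 3)/2, (-2 - 3)/2, (-2 - 3)/2)
  = (-5/2, -5/2, -5/2)
  = (-2.5, -2.5, -2.5)

(-2.5, -2.5, -2.5)


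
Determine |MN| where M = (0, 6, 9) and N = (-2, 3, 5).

d = √[(x₂-x₁)² + (y₂-y₁)² + (z₂-z₁)²]
  = √[(-2)² + (-3)² + (-4)²]
  = √[4 + 9 + 16]
  = √29
  ≈ 5.385

5.385


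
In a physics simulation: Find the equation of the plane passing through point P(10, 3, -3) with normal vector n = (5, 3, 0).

The plane through P with normal n = (a, b, c) satisfies n·(r - P) = 0,
i.e. ax + by + cz = a·x₀ + b·y₀ + c·z₀.
d = 5·10 + 3·3 + 0·(-3)
  = 50 + 9 + 0
  = 59
Equation: 5x + 3y = 59

5x + 3y = 59


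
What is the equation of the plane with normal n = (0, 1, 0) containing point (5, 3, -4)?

The plane through P with normal n = (a, b, c) satisfies n·(r - P) = 0,
i.e. ax + by + cz = a·x₀ + b·y₀ + c·z₀.
d = 0·5 + 1·3 + 0·(-4)
  = 0 + 3 + 0
  = 3
Equation: y = 3

y = 3


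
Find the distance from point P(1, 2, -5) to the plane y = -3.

distance = |a·x₀ + b·y₀ + c·z₀ - d| / √(a² + b² + c²)
  = |0·1 + 1·2 + 0·(-5) - (-3)| / √(0² + 1² + 0²)
  = |0 + 2 + 0 + 3| / √(0 + 1 + 0)
  = |5| / √1
  = 5 / 1
  ≈ 5

5


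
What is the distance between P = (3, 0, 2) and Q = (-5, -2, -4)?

d = √[(x₂-x₁)² + (y₂-y₁)² + (z₂-z₁)²]
  = √[(-8)² + (-2)² + (-6)²]
  = √[64 + 4 + 36]
  = √104
  ≈ 10.2

10.2


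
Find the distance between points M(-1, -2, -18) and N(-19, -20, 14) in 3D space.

d = √[(x₂-x₁)² + (y₂-y₁)² + (z₂-z₁)²]
  = √[(-18)² + (-18)² + 32²]
  = √[324 + 324 + 1024]
  = √1672
  ≈ 40.89

40.89


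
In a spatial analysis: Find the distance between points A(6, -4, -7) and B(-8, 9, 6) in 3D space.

d = √[(x₂-x₁)² + (y₂-y₁)² + (z₂-z₁)²]
  = √[(-14)² + 13² + 13²]
  = √[196 + 169 + 169]
  = √534
  ≈ 23.11

23.11


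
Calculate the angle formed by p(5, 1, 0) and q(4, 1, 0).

p·q = 5·4 + 1·1 + 0·0 = 20 + 1 + 0 = 21
|p| = √(5² + 1² + 0²) = √26 ≈ 5.099
|q| = √(4² + 1² + 0²) = √17 ≈ 4.123
cos θ = (p·q)/(|p||q|) = 21/(5.099·4.123) ≈ 0.9989
θ = arccos(0.9989) ≈ 2.726°

2.726°


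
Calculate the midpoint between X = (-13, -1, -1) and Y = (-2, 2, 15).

M = ((x₁+x₂)/2, (y₁+y₂)/2, (z₁+z₂)/2)
  = ((-13 - 2)/2, (-1 + 2)/2, (-1 + 15)/2)
  = (-15/2, 1/2, 14/2)
  = (-7.5, 0.5, 7)

(-7.5, 0.5, 7)


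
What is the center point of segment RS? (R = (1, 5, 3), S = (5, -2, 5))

M = ((x₁+x₂)/2, (y₁+y₂)/2, (z₁+z₂)/2)
  = ((1 + 5)/2, (5 - 2)/2, (3 + 5)/2)
  = (6/2, 3/2, 8/2)
  = (3, 1.5, 4)

(3, 1.5, 4)


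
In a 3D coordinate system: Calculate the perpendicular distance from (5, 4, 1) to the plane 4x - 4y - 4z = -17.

distance = |a·x₀ + b·y₀ + c·z₀ - d| / √(a² + b² + c²)
  = |4·5 + (-4)·4 + (-4)·1 - (-17)| / √(4² + (-4)² + (-4)²)
  = |20 - 16 - 4 + 17| / √(16 + 16 + 16)
  = |17| / √48
  = 17 / 6.928
  ≈ 2.454

2.454


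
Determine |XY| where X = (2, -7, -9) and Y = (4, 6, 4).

d = √[(x₂-x₁)² + (y₂-y₁)² + (z₂-z₁)²]
  = √[2² + 13² + 13²]
  = √[4 + 169 + 169]
  = √342
  ≈ 18.49

18.49


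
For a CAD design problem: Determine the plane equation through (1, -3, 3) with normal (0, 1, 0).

The plane through P with normal n = (a, b, c) satisfies n·(r - P) = 0,
i.e. ax + by + cz = a·x₀ + b·y₀ + c·z₀.
d = 0·1 + 1·(-3) + 0·3
  = 0 - 3 + 0
  = -3
Equation: y = -3

y = -3


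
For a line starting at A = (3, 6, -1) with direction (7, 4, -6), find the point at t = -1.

P(t) = A + t·d
  = (3 + 7·(-1), 6 + 4·(-1), -1 + (-6)·(-1))
  = (3 - 7, 6 - 4, -1 + 6)
  = (-4, 2, 5)

(-4, 2, 5)


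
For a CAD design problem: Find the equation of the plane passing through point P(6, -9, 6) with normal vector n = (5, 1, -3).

The plane through P with normal n = (a, b, c) satisfies n·(r - P) = 0,
i.e. ax + by + cz = a·x₀ + b·y₀ + c·z₀.
d = 5·6 + 1·(-9) + (-3)·6
  = 30 - 9 - 18
  = 3
Equation: 5x + y - 3z = 3

5x + y - 3z = 3


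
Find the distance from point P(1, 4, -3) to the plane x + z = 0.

distance = |a·x₀ + b·y₀ + c·z₀ - d| / √(a² + b² + c²)
  = |1·1 + 0·4 + 1·(-3) - 0| / √(1² + 0² + 1²)
  = |1 + 0 - 3 + 0| / √(1 + 0 + 1)
  = |-2| / √2
  = 2 / 1.414
  ≈ 1.414

1.414


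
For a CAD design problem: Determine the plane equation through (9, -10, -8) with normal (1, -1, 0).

The plane through P with normal n = (a, b, c) satisfies n·(r - P) = 0,
i.e. ax + by + cz = a·x₀ + b·y₀ + c·z₀.
d = 1·9 + (-1)·(-10) + 0·(-8)
  = 9 + 10 + 0
  = 19
Equation: x - y = 19

x - y = 19


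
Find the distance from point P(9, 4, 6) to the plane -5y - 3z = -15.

distance = |a·x₀ + b·y₀ + c·z₀ - d| / √(a² + b² + c²)
  = |0·9 + (-5)·4 + (-3)·6 - (-15)| / √(0² + (-5)² + (-3)²)
  = |0 - 20 - 18 + 15| / √(0 + 25 + 9)
  = |-23| / √34
  = 23 / 5.831
  ≈ 3.944

3.944


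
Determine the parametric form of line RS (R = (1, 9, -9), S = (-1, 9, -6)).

Direction vector d = S - R = (-1 - 1, 9 - 9, -6 + 9) = (-2, 0, 3)
Parametric form r = R + t·d:
x = 1 - 2t, y = 9, z = -9 + 3t

x = 1 - 2t, y = 9, z = -9 + 3t


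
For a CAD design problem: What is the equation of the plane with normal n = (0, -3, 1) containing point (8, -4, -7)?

The plane through P with normal n = (a, b, c) satisfies n·(r - P) = 0,
i.e. ax + by + cz = a·x₀ + b·y₀ + c·z₀.
d = 0·8 + (-3)·(-4) + 1·(-7)
  = 0 + 12 - 7
  = 5
Equation: -3y + z = 5

-3y + z = 5


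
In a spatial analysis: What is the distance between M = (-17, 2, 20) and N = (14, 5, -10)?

d = √[(x₂-x₁)² + (y₂-y₁)² + (z₂-z₁)²]
  = √[31² + 3² + (-30)²]
  = √[961 + 9 + 900]
  = √1870
  ≈ 43.24

43.24


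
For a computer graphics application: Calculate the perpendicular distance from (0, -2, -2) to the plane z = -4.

distance = |a·x₀ + b·y₀ + c·z₀ - d| / √(a² + b² + c²)
  = |0·0 + 0·(-2) + 1·(-2) - (-4)| / √(0² + 0² + 1²)
  = |0 + 0 - 2 + 4| / √(0 + 0 + 1)
  = |2| / √1
  = 2 / 1
  ≈ 2

2


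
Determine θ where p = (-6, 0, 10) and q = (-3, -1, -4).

p·q = (-6)·(-3) + 0·(-1) + 10·(-4) = 18 + 0 - 40 = -22
|p| = √((-6)² + 0² + 10²) = √136 ≈ 11.66
|q| = √((-3)² + (-1)² + (-4)²) = √26 ≈ 5.099
cos θ = (p·q)/(|p||q|) = -22/(11.66·5.099) ≈ -0.37
θ = arccos(-0.37) ≈ 111.7°

111.7°


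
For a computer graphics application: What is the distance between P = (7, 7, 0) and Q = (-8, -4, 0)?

d = √[(x₂-x₁)² + (y₂-y₁)² + (z₂-z₁)²]
  = √[(-15)² + (-11)² + 0²]
  = √[225 + 121 + 0]
  = √346
  ≈ 18.6

18.6


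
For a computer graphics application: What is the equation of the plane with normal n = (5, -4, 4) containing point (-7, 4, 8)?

The plane through P with normal n = (a, b, c) satisfies n·(r - P) = 0,
i.e. ax + by + cz = a·x₀ + b·y₀ + c·z₀.
d = 5·(-7) + (-4)·4 + 4·8
  = -35 - 16 + 32
  = -19
Equation: 5x - 4y + 4z = -19

5x - 4y + 4z = -19


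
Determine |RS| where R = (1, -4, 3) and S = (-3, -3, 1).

d = √[(x₂-x₁)² + (y₂-y₁)² + (z₂-z₁)²]
  = √[(-4)² + 1² + (-2)²]
  = √[16 + 1 + 4]
  = √21
  ≈ 4.583

4.583


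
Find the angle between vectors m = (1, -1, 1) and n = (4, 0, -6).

m·n = 1·4 + (-1)·0 + 1·(-6) = 4 + 0 - 6 = -2
|m| = √(1² + (-1)² + 1²) = √3 ≈ 1.732
|n| = √(4² + 0² + (-6)²) = √52 ≈ 7.211
cos θ = (m·n)/(|m||n|) = -2/(1.732·7.211) ≈ -0.1601
θ = arccos(-0.1601) ≈ 99.21°

99.21°


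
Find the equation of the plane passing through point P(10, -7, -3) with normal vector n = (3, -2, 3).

The plane through P with normal n = (a, b, c) satisfies n·(r - P) = 0,
i.e. ax + by + cz = a·x₀ + b·y₀ + c·z₀.
d = 3·10 + (-2)·(-7) + 3·(-3)
  = 30 + 14 - 9
  = 35
Equation: 3x - 2y + 3z = 35

3x - 2y + 3z = 35


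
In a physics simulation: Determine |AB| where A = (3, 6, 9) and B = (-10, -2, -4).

d = √[(x₂-x₁)² + (y₂-y₁)² + (z₂-z₁)²]
  = √[(-13)² + (-8)² + (-13)²]
  = √[169 + 64 + 169]
  = √402
  ≈ 20.05

20.05


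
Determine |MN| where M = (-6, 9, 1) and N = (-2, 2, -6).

d = √[(x₂-x₁)² + (y₂-y₁)² + (z₂-z₁)²]
  = √[4² + (-7)² + (-7)²]
  = √[16 + 49 + 49]
  = √114
  ≈ 10.68

10.68


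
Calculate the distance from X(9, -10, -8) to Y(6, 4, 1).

d = √[(x₂-x₁)² + (y₂-y₁)² + (z₂-z₁)²]
  = √[(-3)² + 14² + 9²]
  = √[9 + 196 + 81]
  = √286
  ≈ 16.91

16.91


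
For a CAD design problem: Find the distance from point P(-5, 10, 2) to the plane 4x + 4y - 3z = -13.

distance = |a·x₀ + b·y₀ + c·z₀ - d| / √(a² + b² + c²)
  = |4·(-5) + 4·10 + (-3)·2 - (-13)| / √(4² + 4² + (-3)²)
  = |-20 + 40 - 6 + 13| / √(16 + 16 + 9)
  = |27| / √41
  = 27 / 6.403
  ≈ 4.217

4.217


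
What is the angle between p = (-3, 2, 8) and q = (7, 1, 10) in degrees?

p·q = (-3)·7 + 2·1 + 8·10 = -21 + 2 + 80 = 61
|p| = √((-3)² + 2² + 8²) = √77 ≈ 8.775
|q| = √(7² + 1² + 10²) = √150 ≈ 12.25
cos θ = (p·q)/(|p||q|) = 61/(8.775·12.25) ≈ 0.5676
θ = arccos(0.5676) ≈ 55.42°

55.42°


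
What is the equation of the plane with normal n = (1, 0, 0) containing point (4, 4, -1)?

The plane through P with normal n = (a, b, c) satisfies n·(r - P) = 0,
i.e. ax + by + cz = a·x₀ + b·y₀ + c·z₀.
d = 1·4 + 0·4 + 0·(-1)
  = 4 + 0 + 0
  = 4
Equation: x = 4

x = 4


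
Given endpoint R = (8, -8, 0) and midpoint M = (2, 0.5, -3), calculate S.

S = 2M - R
  = (2·2 - 8, 2·0.5 - (-8), 2·(-3) - 0)
  = (4 - 8, 1 + 8, -6 + 0)
  = (-4, 9, -6)

(-4, 9, -6)


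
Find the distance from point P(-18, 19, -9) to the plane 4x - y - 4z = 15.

distance = |a·x₀ + b·y₀ + c·z₀ - d| / √(a² + b² + c²)
  = |4·(-18) + (-1)·19 + (-4)·(-9) - 15| / √(4² + (-1)² + (-4)²)
  = |-72 - 19 + 36 - 15| / √(16 + 1 + 16)
  = |-70| / √33
  = 70 / 5.745
  ≈ 12.19

12.19


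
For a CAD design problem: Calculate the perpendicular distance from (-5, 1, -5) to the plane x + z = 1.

distance = |a·x₀ + b·y₀ + c·z₀ - d| / √(a² + b² + c²)
  = |1·(-5) + 0·1 + 1·(-5) - 1| / √(1² + 0² + 1²)
  = |-5 + 0 - 5 - 1| / √(1 + 0 + 1)
  = |-11| / √2
  = 11 / 1.414
  ≈ 7.778

7.778


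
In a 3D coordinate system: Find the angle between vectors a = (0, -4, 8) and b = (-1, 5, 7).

a·b = 0·(-1) + (-4)·5 + 8·7 = 0 - 20 + 56 = 36
|a| = √(0² + (-4)² + 8²) = √80 ≈ 8.944
|b| = √((-1)² + 5² + 7²) = √75 ≈ 8.66
cos θ = (a·b)/(|a||b|) = 36/(8.944·8.66) ≈ 0.4648
θ = arccos(0.4648) ≈ 62.31°

62.31°
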